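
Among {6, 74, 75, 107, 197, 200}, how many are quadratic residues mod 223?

(6/223) = -1 → non-residue.
(74/223) = +1 → QR.
(75/223) = -1 → non-residue.
(107/223) = -1 → non-residue.
(197/223) = +1 → QR.
(200/223) = +1 → QR.
Total quadratic residues among the 6: 3.

3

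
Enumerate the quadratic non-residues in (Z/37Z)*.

2, 5, 6, 8, 13, 14, 15, 17, 18, 19, 20, 22, 23, 24, 29, 31, 32, 35

Square k = 1,…,18 (k and 37−k give the same square):
1²=1, 2²=4, 3²=9, 4²=16, 5²=25, 6²=36, 7²≡12, 8²≡27, 9²≡7, 10²≡26, 11²≡10, 12²≡33, 13²≡21, 14²≡11, 15²≡3, 16²≡34, 17²≡30, 18²≡28 (mod 37).
The residues are {1, 3, 4, 7, 9, 10, 11, 12, 16, 21, 25, 26, 27, 28, 30, 33, 34, 36}; the non-residues are the remaining 18 nonzero classes.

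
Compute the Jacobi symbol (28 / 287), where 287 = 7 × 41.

0

Pull out 2^2: since 287 ≡ 7 (mod 8), (2/287) = +1, so (2/287)^2 = +1.
Reciprocity: 7 ≡ 3 and 287 ≡ 3 (mod 4), so (7/287) = −(287/7).
Reduce top mod 7: now compute (0/7).
Top reduces to 0: gcd > 1, so the symbol is 0.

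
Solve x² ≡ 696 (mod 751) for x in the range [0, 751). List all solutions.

245, 506

Since 751 ≡ 3 (mod 4), a square root of 696 is 696^((751+1)/4) = 696^188 mod 751.
Repeated squaring: 696^2≡21, 696^4≡441, 696^8≡723, 696^16≡33, 696^32≡338, 696^64≡92, 696^128≡203 (mod 751).
696^188 = 696^(128+32+16+8+4) ≡ 245 (mod 751).
Check: 245² = 60025 ≡ 696 (mod 751). The two roots are 245 and 506.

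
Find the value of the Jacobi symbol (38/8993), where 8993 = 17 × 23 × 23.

Pull out 2: since 8993 ≡ 1 (mod 8), (2/8993) = +1.
Reciprocity: 19 ≡ 3 and 8993 ≡ 1 (mod 4), so (19/8993) = +(8993/19).
Reduce top mod 19: now compute (6/19).
Pull out 2: since 19 ≡ 3 (mod 8), (2/19) = -1.
Reciprocity: 3 ≡ 3 and 19 ≡ 3 (mod 4), so (3/19) = −(19/3).
Reduce top mod 3: now compute (1/3).
Reached (1/3) = 1. Collecting the sign flips along the way, the symbol is +1.

1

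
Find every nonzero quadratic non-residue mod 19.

Square k = 1,…,9 (k and 19−k give the same square):
1²=1, 2²=4, 3²=9, 4²=16, 5²≡6, 6²≡17, 7²≡11, 8²≡7, 9²≡5 (mod 19).
The residues are {1, 4, 5, 6, 7, 9, 11, 16, 17}; the non-residues are the remaining 9 nonzero classes.

2,3,8,10,12,13,14,15,18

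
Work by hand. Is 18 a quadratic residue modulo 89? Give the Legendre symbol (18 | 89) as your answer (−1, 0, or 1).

1

Pull out 2: since 89 ≡ 1 (mod 8), (2/89) = +1.
Reciprocity: 9 ≡ 1 and 89 ≡ 1 (mod 4), so (9/89) = +(89/9).
Reduce top mod 9: now compute (8/9).
Pull out 2^3: since 9 ≡ 1 (mod 8), (2/9) = +1, so (2/9)^3 = +1.
Reached (1/9) = 1. Collecting the sign flips along the way, the symbol is +1.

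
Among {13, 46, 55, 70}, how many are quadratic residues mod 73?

(13/73) = -1 → non-residue.
(46/73) = +1 → QR.
(55/73) = +1 → QR.
(70/73) = +1 → QR.
Total quadratic residues among the 4: 3.

3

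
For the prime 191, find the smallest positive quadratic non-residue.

7

(2/191) = +1, so 2 is a residue.
(3/191) = +1, so 3 is a residue.
(4/191) = +1, so 4 is a residue.
(5/191) = +1, so 5 is a residue.
(6/191) = +1, so 6 is a residue.
(7/191) = −1, so 7 is the smallest positive non-residue mod 191.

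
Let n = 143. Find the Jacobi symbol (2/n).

Pull out 2: since 143 ≡ 7 (mod 8), (2/143) = +1.
Reached (1/143) = 1. Collecting the sign flips along the way, the symbol is +1.

1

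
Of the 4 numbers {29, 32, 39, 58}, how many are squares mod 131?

2

(29/131) = -1 → non-residue.
(32/131) = -1 → non-residue.
(39/131) = +1 → QR.
(58/131) = +1 → QR.
Total quadratic residues among the 4: 2.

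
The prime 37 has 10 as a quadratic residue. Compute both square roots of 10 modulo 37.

11, 26

37 ≡ 1 (mod 4), so we find a root by search.
Trying successive values, 11² = 121 ≡ 10 (mod 37). The other root is 37 − 11 = 26.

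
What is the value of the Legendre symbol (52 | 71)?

-1

Pull out 2^2: since 71 ≡ 7 (mod 8), (2/71) = +1, so (2/71)^2 = +1.
Reciprocity: 13 ≡ 1 and 71 ≡ 3 (mod 4), so (13/71) = +(71/13).
Reduce top mod 13: now compute (6/13).
Pull out 2: since 13 ≡ 5 (mod 8), (2/13) = -1.
Reciprocity: 3 ≡ 3 and 13 ≡ 1 (mod 4), so (3/13) = +(13/3).
Reduce top mod 3: now compute (1/3).
Reached (1/3) = 1. Collecting the sign flips along the way, the symbol is -1.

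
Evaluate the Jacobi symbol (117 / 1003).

-1

Reciprocity: 117 ≡ 1 and 1003 ≡ 3 (mod 4), so (117/1003) = +(1003/117).
Reduce top mod 117: now compute (67/117).
Reciprocity: 67 ≡ 3 and 117 ≡ 1 (mod 4), so (67/117) = +(117/67).
Reduce top mod 67: now compute (50/67).
Pull out 2: since 67 ≡ 3 (mod 8), (2/67) = -1.
Reciprocity: 25 ≡ 1 and 67 ≡ 3 (mod 4), so (25/67) = +(67/25).
Reduce top mod 25: now compute (17/25).
Reciprocity: 17 ≡ 1 and 25 ≡ 1 (mod 4), so (17/25) = +(25/17).
Reduce top mod 17: now compute (8/17).
Pull out 2^3: since 17 ≡ 1 (mod 8), (2/17) = +1, so (2/17)^3 = +1.
Reached (1/17) = 1. Collecting the sign flips along the way, the symbol is -1.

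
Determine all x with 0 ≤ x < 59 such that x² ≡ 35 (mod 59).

Since 59 ≡ 3 (mod 4), a square root of 35 is 35^((59+1)/4) = 35^15 mod 59.
Repeated squaring: 35^2≡45, 35^4≡19, 35^8≡7 (mod 59).
35^15 = 35^(8+4+2+1) ≡ 25 (mod 59).
Check: 25² = 625 ≡ 35 (mod 59). The two roots are 25 and 34.

25, 34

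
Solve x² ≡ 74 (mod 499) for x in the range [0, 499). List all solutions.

81, 418

Since 499 ≡ 3 (mod 4), a square root of 74 is 74^((499+1)/4) = 74^125 mod 499.
Repeated squaring: 74^2≡486, 74^4≡169, 74^8≡118, 74^16≡451, 74^32≡308, 74^64≡54 (mod 499).
74^125 = 74^(64+32+16+8+4+1) ≡ 81 (mod 499).
Check: 81² = 6561 ≡ 74 (mod 499). The two roots are 81 and 418.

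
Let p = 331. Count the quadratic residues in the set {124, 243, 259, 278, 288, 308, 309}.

3

(124/331) = +1 → QR.
(243/331) = -1 → non-residue.
(259/331) = +1 → QR.
(278/331) = -1 → non-residue.
(288/331) = -1 → non-residue.
(308/331) = +1 → QR.
(309/331) = -1 → non-residue.
Total quadratic residues among the 7: 3.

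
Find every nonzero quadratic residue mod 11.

1,3,4,5,9

Square k = 1,…,5 (k and 11−k give the same square):
1²=1, 2²=4, 3²=9, 4²≡5, 5²≡3 (mod 11).
So the quadratic residues mod 11 are {1, 3, 4, 5, 9}.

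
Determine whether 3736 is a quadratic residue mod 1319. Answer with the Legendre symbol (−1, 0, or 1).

First reduce: 3736 ≡ 1098 (mod 1319).
Pull out 2: since 1319 ≡ 7 (mod 8), (2/1319) = +1.
Reciprocity: 549 ≡ 1 and 1319 ≡ 3 (mod 4), so (549/1319) = +(1319/549).
Reduce top mod 549: now compute (221/549).
Reciprocity: 221 ≡ 1 and 549 ≡ 1 (mod 4), so (221/549) = +(549/221).
Reduce top mod 221: now compute (107/221).
Reciprocity: 107 ≡ 3 and 221 ≡ 1 (mod 4), so (107/221) = +(221/107).
Reduce top mod 107: now compute (7/107).
Reciprocity: 7 ≡ 3 and 107 ≡ 3 (mod 4), so (7/107) = −(107/7).
Reduce top mod 7: now compute (2/7).
Pull out 2: since 7 ≡ 7 (mod 8), (2/7) = +1.
Reached (1/7) = 1. Collecting the sign flips along the way, the symbol is -1.

-1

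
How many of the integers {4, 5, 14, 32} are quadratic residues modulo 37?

(4/37) = +1 → QR.
(5/37) = -1 → non-residue.
(14/37) = -1 → non-residue.
(32/37) = -1 → non-residue.
Total quadratic residues among the 4: 1.

1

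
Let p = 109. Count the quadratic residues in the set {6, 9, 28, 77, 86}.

2

(6/109) = -1 → non-residue.
(9/109) = +1 → QR.
(28/109) = +1 → QR.
(77/109) = -1 → non-residue.
(86/109) = -1 → non-residue.
Total quadratic residues among the 5: 2.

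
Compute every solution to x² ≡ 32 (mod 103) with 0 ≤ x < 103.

49, 54

Since 103 ≡ 3 (mod 4), a square root of 32 is 32^((103+1)/4) = 32^26 mod 103.
Repeated squaring: 32^2≡97, 32^4≡36, 32^8≡60, 32^16≡98 (mod 103).
32^26 = 32^(16+8+2) ≡ 49 (mod 103).
Check: 49² = 2401 ≡ 32 (mod 103). The two roots are 49 and 54.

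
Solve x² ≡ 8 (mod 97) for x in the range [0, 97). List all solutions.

97 ≡ 1 (mod 4), so we find a root by search.
Trying successive values, 28² = 784 ≡ 8 (mod 97). The other root is 97 − 28 = 69.

28, 69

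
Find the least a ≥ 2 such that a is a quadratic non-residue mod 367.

(2/367) = +1, so 2 is a residue.
(3/367) = −1, so 3 is the smallest positive non-residue mod 367.

3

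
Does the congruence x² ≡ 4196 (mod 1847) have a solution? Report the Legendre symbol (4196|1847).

1

First reduce: 4196 ≡ 502 (mod 1847).
Pull out 2: since 1847 ≡ 7 (mod 8), (2/1847) = +1.
Reciprocity: 251 ≡ 3 and 1847 ≡ 3 (mod 4), so (251/1847) = −(1847/251).
Reduce top mod 251: now compute (90/251).
Pull out 2: since 251 ≡ 3 (mod 8), (2/251) = -1.
Reciprocity: 45 ≡ 1 and 251 ≡ 3 (mod 4), so (45/251) = +(251/45).
Reduce top mod 45: now compute (26/45).
Pull out 2: since 45 ≡ 5 (mod 8), (2/45) = -1.
Reciprocity: 13 ≡ 1 and 45 ≡ 1 (mod 4), so (13/45) = +(45/13).
Reduce top mod 13: now compute (6/13).
Pull out 2: since 13 ≡ 5 (mod 8), (2/13) = -1.
Reciprocity: 3 ≡ 3 and 13 ≡ 1 (mod 4), so (3/13) = +(13/3).
Reduce top mod 3: now compute (1/3).
Reached (1/3) = 1. Collecting the sign flips along the way, the symbol is +1.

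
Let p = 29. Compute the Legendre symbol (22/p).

Pull out 2: since 29 ≡ 5 (mod 8), (2/29) = -1.
Reciprocity: 11 ≡ 3 and 29 ≡ 1 (mod 4), so (11/29) = +(29/11).
Reduce top mod 11: now compute (7/11).
Reciprocity: 7 ≡ 3 and 11 ≡ 3 (mod 4), so (7/11) = −(11/7).
Reduce top mod 7: now compute (4/7).
Pull out 2^2: since 7 ≡ 7 (mod 8), (2/7) = +1, so (2/7)^2 = +1.
Reached (1/7) = 1. Collecting the sign flips along the way, the symbol is +1.

1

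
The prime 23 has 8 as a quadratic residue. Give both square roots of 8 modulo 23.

Since 23 ≡ 3 (mod 4), a square root of 8 is 8^((23+1)/4) = 8^6 mod 23.
Repeated squaring: 8^2≡18, 8^4≡2 (mod 23).
8^6 = 8^(4+2) ≡ 13 (mod 23).
Check: 13² = 169 ≡ 8 (mod 23). The two roots are 10 and 13.

10, 13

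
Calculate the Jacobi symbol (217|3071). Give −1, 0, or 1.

Reciprocity: 217 ≡ 1 and 3071 ≡ 3 (mod 4), so (217/3071) = +(3071/217).
Reduce top mod 217: now compute (33/217).
Reciprocity: 33 ≡ 1 and 217 ≡ 1 (mod 4), so (33/217) = +(217/33).
Reduce top mod 33: now compute (19/33).
Reciprocity: 19 ≡ 3 and 33 ≡ 1 (mod 4), so (19/33) = +(33/19).
Reduce top mod 19: now compute (14/19).
Pull out 2: since 19 ≡ 3 (mod 8), (2/19) = -1.
Reciprocity: 7 ≡ 3 and 19 ≡ 3 (mod 4), so (7/19) = −(19/7).
Reduce top mod 7: now compute (5/7).
Reciprocity: 5 ≡ 1 and 7 ≡ 3 (mod 4), so (5/7) = +(7/5).
Reduce top mod 5: now compute (2/5).
Pull out 2: since 5 ≡ 5 (mod 8), (2/5) = -1.
Reached (1/5) = 1. Collecting the sign flips along the way, the symbol is -1.

-1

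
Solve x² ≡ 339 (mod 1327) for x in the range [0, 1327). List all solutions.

Since 1327 ≡ 3 (mod 4), a square root of 339 is 339^((1327+1)/4) = 339^332 mod 1327.
Repeated squaring: 339^2≡799, 339^4≡114, 339^8≡1053, 339^16≡764, 339^32≡1143, 339^64≡681, 339^128≡638, 339^256≡982 (mod 1327).
339^332 = 339^(256+64+8+4) ≡ 745 (mod 1327).
Check: 745² = 555025 ≡ 339 (mod 1327). The two roots are 582 and 745.

582, 745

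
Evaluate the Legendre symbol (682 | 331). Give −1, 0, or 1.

First reduce: 682 ≡ 20 (mod 331).
Pull out 2^2: since 331 ≡ 3 (mod 8), (2/331) = -1, so (2/331)^2 = +1.
Reciprocity: 5 ≡ 1 and 331 ≡ 3 (mod 4), so (5/331) = +(331/5).
Reduce top mod 5: now compute (1/5).
Reached (1/5) = 1. Collecting the sign flips along the way, the symbol is +1.

1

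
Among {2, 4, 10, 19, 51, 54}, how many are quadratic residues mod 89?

(2/89) = +1 → QR.
(4/89) = +1 → QR.
(10/89) = +1 → QR.
(19/89) = -1 → non-residue.
(51/89) = -1 → non-residue.
(54/89) = -1 → non-residue.
Total quadratic residues among the 6: 3.

3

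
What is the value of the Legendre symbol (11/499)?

Reciprocity: 11 ≡ 3 and 499 ≡ 3 (mod 4), so (11/499) = −(499/11).
Reduce top mod 11: now compute (4/11).
Pull out 2^2: since 11 ≡ 3 (mod 8), (2/11) = -1, so (2/11)^2 = +1.
Reached (1/11) = 1. Collecting the sign flips along the way, the symbol is -1.

-1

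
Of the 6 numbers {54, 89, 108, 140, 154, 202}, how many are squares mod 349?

(54/349) = -1 → non-residue.
(89/349) = -1 → non-residue.
(108/349) = +1 → QR.
(140/349) = -1 → non-residue.
(154/349) = -1 → non-residue.
(202/349) = +1 → QR.
Total quadratic residues among the 6: 2.

2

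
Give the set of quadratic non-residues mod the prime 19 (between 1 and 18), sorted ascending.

Square k = 1,…,9 (k and 19−k give the same square):
1²=1, 2²=4, 3²=9, 4²=16, 5²≡6, 6²≡17, 7²≡11, 8²≡7, 9²≡5 (mod 19).
The residues are {1, 4, 5, 6, 7, 9, 11, 16, 17}; the non-residues are the remaining 9 nonzero classes.

2 3 8 10 12 13 14 15 18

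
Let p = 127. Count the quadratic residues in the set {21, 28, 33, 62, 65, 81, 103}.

(21/127) = +1 → QR.
(28/127) = -1 → non-residue.
(33/127) = -1 → non-residue.
(62/127) = +1 → QR.
(65/127) = -1 → non-residue.
(81/127) = +1 → QR.
(103/127) = +1 → QR.
Total quadratic residues among the 7: 4.

4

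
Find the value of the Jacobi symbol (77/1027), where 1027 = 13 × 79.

Reciprocity: 77 ≡ 1 and 1027 ≡ 3 (mod 4), so (77/1027) = +(1027/77).
Reduce top mod 77: now compute (26/77).
Pull out 2: since 77 ≡ 5 (mod 8), (2/77) = -1.
Reciprocity: 13 ≡ 1 and 77 ≡ 1 (mod 4), so (13/77) = +(77/13).
Reduce top mod 13: now compute (12/13).
Pull out 2^2: since 13 ≡ 5 (mod 8), (2/13) = -1, so (2/13)^2 = +1.
Reciprocity: 3 ≡ 3 and 13 ≡ 1 (mod 4), so (3/13) = +(13/3).
Reduce top mod 3: now compute (1/3).
Reached (1/3) = 1. Collecting the sign flips along the way, the symbol is -1.

-1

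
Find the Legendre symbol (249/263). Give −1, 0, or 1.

Reciprocity: 249 ≡ 1 and 263 ≡ 3 (mod 4), so (249/263) = +(263/249).
Reduce top mod 249: now compute (14/249).
Pull out 2: since 249 ≡ 1 (mod 8), (2/249) = +1.
Reciprocity: 7 ≡ 3 and 249 ≡ 1 (mod 4), so (7/249) = +(249/7).
Reduce top mod 7: now compute (4/7).
Pull out 2^2: since 7 ≡ 7 (mod 8), (2/7) = +1, so (2/7)^2 = +1.
Reached (1/7) = 1. Collecting the sign flips along the way, the symbol is +1.

1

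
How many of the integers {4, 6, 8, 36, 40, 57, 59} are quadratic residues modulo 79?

(4/79) = +1 → QR.
(6/79) = -1 → non-residue.
(8/79) = +1 → QR.
(36/79) = +1 → QR.
(40/79) = +1 → QR.
(57/79) = -1 → non-residue.
(59/79) = -1 → non-residue.
Total quadratic residues among the 7: 4.

4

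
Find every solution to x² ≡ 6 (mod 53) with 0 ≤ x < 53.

53 ≡ 1 (mod 4), so we find a root by search.
Trying successive values, 18² = 324 ≡ 6 (mod 53). The other root is 53 − 18 = 35.

18, 35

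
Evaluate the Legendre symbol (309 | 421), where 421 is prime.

1

Reciprocity: 309 ≡ 1 and 421 ≡ 1 (mod 4), so (309/421) = +(421/309).
Reduce top mod 309: now compute (112/309).
Pull out 2^4: since 309 ≡ 5 (mod 8), (2/309) = -1, so (2/309)^4 = +1.
Reciprocity: 7 ≡ 3 and 309 ≡ 1 (mod 4), so (7/309) = +(309/7).
Reduce top mod 7: now compute (1/7).
Reached (1/7) = 1. Collecting the sign flips along the way, the symbol is +1.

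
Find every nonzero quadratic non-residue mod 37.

Square k = 1,…,18 (k and 37−k give the same square):
1²=1, 2²=4, 3²=9, 4²=16, 5²=25, 6²=36, 7²≡12, 8²≡27, 9²≡7, 10²≡26, 11²≡10, 12²≡33, 13²≡21, 14²≡11, 15²≡3, 16²≡34, 17²≡30, 18²≡28 (mod 37).
The residues are {1, 3, 4, 7, 9, 10, 11, 12, 16, 21, 25, 26, 27, 28, 30, 33, 34, 36}; the non-residues are the remaining 18 nonzero classes.

2, 5, 6, 8, 13, 14, 15, 17, 18, 19, 20, 22, 23, 24, 29, 31, 32, 35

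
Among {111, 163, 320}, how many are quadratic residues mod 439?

(111/439) = +1 → QR.
(163/439) = -1 → non-residue.
(320/439) = +1 → QR.
Total quadratic residues among the 3: 2.

2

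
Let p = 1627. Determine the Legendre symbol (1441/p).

-1

Reciprocity: 1441 ≡ 1 and 1627 ≡ 3 (mod 4), so (1441/1627) = +(1627/1441).
Reduce top mod 1441: now compute (186/1441).
Pull out 2: since 1441 ≡ 1 (mod 8), (2/1441) = +1.
Reciprocity: 93 ≡ 1 and 1441 ≡ 1 (mod 4), so (93/1441) = +(1441/93).
Reduce top mod 93: now compute (46/93).
Pull out 2: since 93 ≡ 5 (mod 8), (2/93) = -1.
Reciprocity: 23 ≡ 3 and 93 ≡ 1 (mod 4), so (23/93) = +(93/23).
Reduce top mod 23: now compute (1/23).
Reached (1/23) = 1. Collecting the sign flips along the way, the symbol is -1.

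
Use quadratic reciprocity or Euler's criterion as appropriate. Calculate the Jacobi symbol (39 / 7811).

-1

Reciprocity: 39 ≡ 3 and 7811 ≡ 3 (mod 4), so (39/7811) = −(7811/39).
Reduce top mod 39: now compute (11/39).
Reciprocity: 11 ≡ 3 and 39 ≡ 3 (mod 4), so (11/39) = −(39/11).
Reduce top mod 11: now compute (6/11).
Pull out 2: since 11 ≡ 3 (mod 8), (2/11) = -1.
Reciprocity: 3 ≡ 3 and 11 ≡ 3 (mod 4), so (3/11) = −(11/3).
Reduce top mod 3: now compute (2/3).
Pull out 2: since 3 ≡ 3 (mod 8), (2/3) = -1.
Reached (1/3) = 1. Collecting the sign flips along the way, the symbol is -1.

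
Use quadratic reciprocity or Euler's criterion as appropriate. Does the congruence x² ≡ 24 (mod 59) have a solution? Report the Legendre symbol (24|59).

Pull out 2^3: since 59 ≡ 3 (mod 8), (2/59) = -1, so (2/59)^3 = -1.
Reciprocity: 3 ≡ 3 and 59 ≡ 3 (mod 4), so (3/59) = −(59/3).
Reduce top mod 3: now compute (2/3).
Pull out 2: since 3 ≡ 3 (mod 8), (2/3) = -1.
Reached (1/3) = 1. Collecting the sign flips along the way, the symbol is -1.

-1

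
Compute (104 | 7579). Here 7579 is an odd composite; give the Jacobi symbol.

0

Pull out 2^3: since 7579 ≡ 3 (mod 8), (2/7579) = -1, so (2/7579)^3 = -1.
Reciprocity: 13 ≡ 1 and 7579 ≡ 3 (mod 4), so (13/7579) = +(7579/13).
Reduce top mod 13: now compute (0/13).
Top reduces to 0: gcd > 1, so the symbol is 0.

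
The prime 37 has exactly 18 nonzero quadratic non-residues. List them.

Square k = 1,…,18 (k and 37−k give the same square):
1²=1, 2²=4, 3²=9, 4²=16, 5²=25, 6²=36, 7²≡12, 8²≡27, 9²≡7, 10²≡26, 11²≡10, 12²≡33, 13²≡21, 14²≡11, 15²≡3, 16²≡34, 17²≡30, 18²≡28 (mod 37).
The residues are {1, 3, 4, 7, 9, 10, 11, 12, 16, 21, 25, 26, 27, 28, 30, 33, 34, 36}; the non-residues are the remaining 18 nonzero classes.

2, 5, 6, 8, 13, 14, 15, 17, 18, 19, 20, 22, 23, 24, 29, 31, 32, 35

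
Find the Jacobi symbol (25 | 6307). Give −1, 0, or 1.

Reciprocity: 25 ≡ 1 and 6307 ≡ 3 (mod 4), so (25/6307) = +(6307/25).
Reduce top mod 25: now compute (7/25).
Reciprocity: 7 ≡ 3 and 25 ≡ 1 (mod 4), so (7/25) = +(25/7).
Reduce top mod 7: now compute (4/7).
Pull out 2^2: since 7 ≡ 7 (mod 8), (2/7) = +1, so (2/7)^2 = +1.
Reached (1/7) = 1. Collecting the sign flips along the way, the symbol is +1.

1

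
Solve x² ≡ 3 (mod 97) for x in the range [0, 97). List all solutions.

10, 87

97 ≡ 1 (mod 4), so we find a root by search.
Trying successive values, 10² = 100 ≡ 3 (mod 97). The other root is 97 − 10 = 87.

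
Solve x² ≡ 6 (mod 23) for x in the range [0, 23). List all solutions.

11, 12

Since 23 ≡ 3 (mod 4), a square root of 6 is 6^((23+1)/4) = 6^6 mod 23.
Repeated squaring: 6^2≡13, 6^4≡8 (mod 23).
6^6 = 6^(4+2) ≡ 12 (mod 23).
Check: 12² = 144 ≡ 6 (mod 23). The two roots are 11 and 12.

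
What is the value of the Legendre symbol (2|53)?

-1

Pull out 2: since 53 ≡ 5 (mod 8), (2/53) = -1.
Reached (1/53) = 1. Collecting the sign flips along the way, the symbol is -1.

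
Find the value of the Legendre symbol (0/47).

0

Top reduces to 0: gcd > 1, so the symbol is 0.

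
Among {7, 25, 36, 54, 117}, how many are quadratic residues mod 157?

(7/157) = -1 → non-residue.
(25/157) = +1 → QR.
(36/157) = +1 → QR.
(54/157) = -1 → non-residue.
(117/157) = +1 → QR.
Total quadratic residues among the 5: 3.

3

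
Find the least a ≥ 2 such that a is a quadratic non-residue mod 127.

3

(2/127) = +1, so 2 is a residue.
(3/127) = −1, so 3 is the smallest positive non-residue mod 127.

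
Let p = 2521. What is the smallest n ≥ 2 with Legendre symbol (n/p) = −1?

11

(2/2521) = +1, so 2 is a residue.
(3/2521) = +1, so 3 is a residue.
(4/2521) = +1, so 4 is a residue.
(5/2521) = +1, so 5 is a residue.
(6/2521) = +1, so 6 is a residue.
(7/2521) = +1, so 7 is a residue.
(8/2521) = +1, so 8 is a residue.
(9/2521) = +1, so 9 is a residue.
(10/2521) = +1, so 10 is a residue.
(11/2521) = −1, so 11 is the smallest positive non-residue mod 2521.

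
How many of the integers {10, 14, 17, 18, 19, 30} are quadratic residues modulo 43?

3

(10/43) = +1 → QR.
(14/43) = +1 → QR.
(17/43) = +1 → QR.
(18/43) = -1 → non-residue.
(19/43) = -1 → non-residue.
(30/43) = -1 → non-residue.
Total quadratic residues among the 6: 3.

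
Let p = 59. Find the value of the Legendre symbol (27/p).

Reciprocity: 27 ≡ 3 and 59 ≡ 3 (mod 4), so (27/59) = −(59/27).
Reduce top mod 27: now compute (5/27).
Reciprocity: 5 ≡ 1 and 27 ≡ 3 (mod 4), so (5/27) = +(27/5).
Reduce top mod 5: now compute (2/5).
Pull out 2: since 5 ≡ 5 (mod 8), (2/5) = -1.
Reached (1/5) = 1. Collecting the sign flips along the way, the symbol is +1.

1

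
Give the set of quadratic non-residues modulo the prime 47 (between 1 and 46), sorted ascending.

5 10 11 13 15 19 20 22 23 26 29 30 31 33 35 38 39 40 41 43 44 45 46

Square k = 1,…,23 (k and 47−k give the same square):
1²=1, 2²=4, 3²=9, 4²=16, 5²=25, 6²=36, 7²≡2, 8²≡17, 9²≡34, 10²≡6, 11²≡27, 12²≡3, 13²≡28, 14²≡8, 15²≡37, 16²≡21, 17²≡7, 18²≡42, 19²≡32, 20²≡24, 21²≡18, 22²≡14, 23²≡12 (mod 47).
The residues are {1, 2, 3, 4, 6, 7, 8, 9, 12, 14, 16, 17, 18, 21, 24, 25, 27, 28, 32, 34, 36, 37, 42}; the non-residues are the remaining 23 nonzero classes.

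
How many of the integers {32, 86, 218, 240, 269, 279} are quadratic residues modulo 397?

(32/397) = -1 → non-residue.
(86/397) = -1 → non-residue.
(218/397) = +1 → QR.
(240/397) = -1 → non-residue.
(269/397) = -1 → non-residue.
(279/397) = +1 → QR.
Total quadratic residues among the 6: 2.

2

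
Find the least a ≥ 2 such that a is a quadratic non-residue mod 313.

5

(2/313) = +1, so 2 is a residue.
(3/313) = +1, so 3 is a residue.
(4/313) = +1, so 4 is a residue.
(5/313) = −1, so 5 is the smallest positive non-residue mod 313.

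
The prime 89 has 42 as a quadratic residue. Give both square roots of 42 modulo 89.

89 ≡ 1 (mod 4), so we find a root by search.
Trying successive values, 24² = 576 ≡ 42 (mod 89). The other root is 89 − 24 = 65.

24, 65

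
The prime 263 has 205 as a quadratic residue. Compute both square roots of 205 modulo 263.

87, 176

Since 263 ≡ 3 (mod 4), a square root of 205 is 205^((263+1)/4) = 205^66 mod 263.
Repeated squaring: 205^2≡208, 205^4≡132, 205^8≡66, 205^16≡148, 205^32≡75, 205^64≡102 (mod 263).
205^66 = 205^(64+2) ≡ 176 (mod 263).
Check: 176² = 30976 ≡ 205 (mod 263). The two roots are 87 and 176.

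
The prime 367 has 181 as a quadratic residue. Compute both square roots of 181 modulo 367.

Since 367 ≡ 3 (mod 4), a square root of 181 is 181^((367+1)/4) = 181^92 mod 367.
Repeated squaring: 181^2≡98, 181^4≡62, 181^8≡174, 181^16≡182, 181^32≡94, 181^64≡28 (mod 367).
181^92 = 181^(64+16+8+4) ≡ 149 (mod 367).
Check: 149² = 22201 ≡ 181 (mod 367). The two roots are 149 and 218.

149, 218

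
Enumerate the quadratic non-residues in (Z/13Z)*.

2 5 6 7 8 11

Square k = 1,…,6 (k and 13−k give the same square):
1²=1, 2²=4, 3²=9, 4²≡3, 5²≡12, 6²≡10 (mod 13).
The residues are {1, 3, 4, 9, 10, 12}; the non-residues are the remaining 6 nonzero classes.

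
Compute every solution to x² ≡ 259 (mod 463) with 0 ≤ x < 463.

153, 310

Since 463 ≡ 3 (mod 4), a square root of 259 is 259^((463+1)/4) = 259^116 mod 463.
Repeated squaring: 259^2≡409, 259^4≡138, 259^8≡61, 259^16≡17, 259^32≡289, 259^64≡181 (mod 463).
259^116 = 259^(64+32+16+4) ≡ 153 (mod 463).
Check: 153² = 23409 ≡ 259 (mod 463). The two roots are 153 and 310.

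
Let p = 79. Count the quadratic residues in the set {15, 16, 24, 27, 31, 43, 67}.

3

(15/79) = -1 → non-residue.
(16/79) = +1 → QR.
(24/79) = -1 → non-residue.
(27/79) = -1 → non-residue.
(31/79) = +1 → QR.
(43/79) = -1 → non-residue.
(67/79) = +1 → QR.
Total quadratic residues among the 7: 3.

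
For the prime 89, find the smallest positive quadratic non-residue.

(2/89) = +1, so 2 is a residue.
(3/89) = −1, so 3 is the smallest positive non-residue mod 89.

3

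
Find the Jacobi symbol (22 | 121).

0

Pull out 2: since 121 ≡ 1 (mod 8), (2/121) = +1.
Reciprocity: 11 ≡ 3 and 121 ≡ 1 (mod 4), so (11/121) = +(121/11).
Reduce top mod 11: now compute (0/11).
Top reduces to 0: gcd > 1, so the symbol is 0.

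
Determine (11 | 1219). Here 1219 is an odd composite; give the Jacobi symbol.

-1

Reciprocity: 11 ≡ 3 and 1219 ≡ 3 (mod 4), so (11/1219) = −(1219/11).
Reduce top mod 11: now compute (9/11).
Reciprocity: 9 ≡ 1 and 11 ≡ 3 (mod 4), so (9/11) = +(11/9).
Reduce top mod 9: now compute (2/9).
Pull out 2: since 9 ≡ 1 (mod 8), (2/9) = +1.
Reached (1/9) = 1. Collecting the sign flips along the way, the symbol is -1.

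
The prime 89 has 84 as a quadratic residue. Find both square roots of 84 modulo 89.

89 ≡ 1 (mod 4), so we find a root by search.
Trying successive values, 23² = 529 ≡ 84 (mod 89). The other root is 89 − 23 = 66.

23, 66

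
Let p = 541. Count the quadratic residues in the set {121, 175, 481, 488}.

4

(121/541) = +1 → QR.
(175/541) = +1 → QR.
(481/541) = +1 → QR.
(488/541) = +1 → QR.
Total quadratic residues among the 4: 4.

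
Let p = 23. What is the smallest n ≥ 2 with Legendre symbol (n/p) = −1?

5

(2/23) = +1, so 2 is a residue.
(3/23) = +1, so 3 is a residue.
(4/23) = +1, so 4 is a residue.
(5/23) = −1, so 5 is the smallest positive non-residue mod 23.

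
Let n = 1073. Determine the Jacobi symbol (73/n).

Reciprocity: 73 ≡ 1 and 1073 ≡ 1 (mod 4), so (73/1073) = +(1073/73).
Reduce top mod 73: now compute (51/73).
Reciprocity: 51 ≡ 3 and 73 ≡ 1 (mod 4), so (51/73) = +(73/51).
Reduce top mod 51: now compute (22/51).
Pull out 2: since 51 ≡ 3 (mod 8), (2/51) = -1.
Reciprocity: 11 ≡ 3 and 51 ≡ 3 (mod 4), so (11/51) = −(51/11).
Reduce top mod 11: now compute (7/11).
Reciprocity: 7 ≡ 3 and 11 ≡ 3 (mod 4), so (7/11) = −(11/7).
Reduce top mod 7: now compute (4/7).
Pull out 2^2: since 7 ≡ 7 (mod 8), (2/7) = +1, so (2/7)^2 = +1.
Reached (1/7) = 1. Collecting the sign flips along the way, the symbol is -1.

-1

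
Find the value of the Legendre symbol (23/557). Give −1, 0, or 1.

Euler's criterion: (23/557) ≡ 23^278 (mod 557).
23^2 ≡ 529 (mod 557)
23^4 ≡ 227 (mod 557)
23^8 ≡ 285 (mod 557)
23^16 ≡ 460 (mod 557)
23^32 ≡ 497 (mod 557)
23^64 ≡ 258 (mod 557)
23^128 ≡ 281 (mod 557)
23^256 ≡ 424 (mod 557)
23^278 = 23^(256+16+4+2) ≡ 556 (mod 557).
Result is 556 ≡ −1, so (23/557) = −1.

-1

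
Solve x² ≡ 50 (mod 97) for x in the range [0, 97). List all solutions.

97 ≡ 1 (mod 4), so we find a root by search.
Trying successive values, 27² = 729 ≡ 50 (mod 97). The other root is 97 − 27 = 70.

27, 70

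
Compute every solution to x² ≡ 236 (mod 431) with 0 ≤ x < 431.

137, 294

Since 431 ≡ 3 (mod 4), a square root of 236 is 236^((431+1)/4) = 236^108 mod 431.
Repeated squaring: 236^2≡97, 236^4≡358, 236^8≡157, 236^16≡82, 236^32≡259, 236^64≡276 (mod 431).
236^108 = 236^(64+32+8+4) ≡ 294 (mod 431).
Check: 294² = 86436 ≡ 236 (mod 431). The two roots are 137 and 294.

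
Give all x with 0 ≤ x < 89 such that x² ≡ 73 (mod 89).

89 ≡ 1 (mod 4), so we find a root by search.
Trying successive values, 42² = 1764 ≡ 73 (mod 89). The other root is 89 − 42 = 47.

42, 47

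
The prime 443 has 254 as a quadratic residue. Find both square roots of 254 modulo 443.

Since 443 ≡ 3 (mod 4), a square root of 254 is 254^((443+1)/4) = 254^111 mod 443.
Repeated squaring: 254^2≡281, 254^4≡107, 254^8≡374, 254^16≡331, 254^32≡140, 254^64≡108 (mod 443).
254^111 = 254^(64+32+8+4+2+1) ≡ 100 (mod 443).
Check: 100² = 10000 ≡ 254 (mod 443). The two roots are 100 and 343.

100, 343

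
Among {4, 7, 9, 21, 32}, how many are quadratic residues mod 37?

(4/37) = +1 → QR.
(7/37) = +1 → QR.
(9/37) = +1 → QR.
(21/37) = +1 → QR.
(32/37) = -1 → non-residue.
Total quadratic residues among the 5: 4.

4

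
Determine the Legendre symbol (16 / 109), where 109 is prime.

Pull out 2^4: since 109 ≡ 5 (mod 8), (2/109) = -1, so (2/109)^4 = +1.
Reached (1/109) = 1. Collecting the sign flips along the way, the symbol is +1.

1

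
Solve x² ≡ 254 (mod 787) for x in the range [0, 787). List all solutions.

309, 478

Since 787 ≡ 3 (mod 4), a square root of 254 is 254^((787+1)/4) = 254^197 mod 787.
Repeated squaring: 254^2≡769, 254^4≡324, 254^8≡305, 254^16≡159, 254^32≡97, 254^64≡752, 254^128≡438 (mod 787).
254^197 = 254^(128+64+4+1) ≡ 309 (mod 787).
Check: 309² = 95481 ≡ 254 (mod 787). The two roots are 309 and 478.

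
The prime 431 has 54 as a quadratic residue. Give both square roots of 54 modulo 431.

47, 384

Since 431 ≡ 3 (mod 4), a square root of 54 is 54^((431+1)/4) = 54^108 mod 431.
Repeated squaring: 54^2≡330, 54^4≡288, 54^8≡192, 54^16≡229, 54^32≡290, 54^64≡55 (mod 431).
54^108 = 54^(64+32+8+4) ≡ 384 (mod 431).
Check: 384² = 147456 ≡ 54 (mod 431). The two roots are 47 and 384.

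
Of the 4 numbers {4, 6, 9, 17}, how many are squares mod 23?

(4/23) = +1 → QR.
(6/23) = +1 → QR.
(9/23) = +1 → QR.
(17/23) = -1 → non-residue.
Total quadratic residues among the 4: 3.

3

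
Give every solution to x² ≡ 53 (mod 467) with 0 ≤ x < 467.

Since 467 ≡ 3 (mod 4), a square root of 53 is 53^((467+1)/4) = 53^117 mod 467.
Repeated squaring: 53^2≡7, 53^4≡49, 53^8≡66, 53^16≡153, 53^32≡59, 53^64≡212 (mod 467).
53^117 = 53^(64+32+16+4+1) ≡ 204 (mod 467).
Check: 204² = 41616 ≡ 53 (mod 467). The two roots are 204 and 263.

204, 263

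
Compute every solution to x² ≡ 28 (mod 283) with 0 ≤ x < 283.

126, 157

Since 283 ≡ 3 (mod 4), a square root of 28 is 28^((283+1)/4) = 28^71 mod 283.
Repeated squaring: 28^2≡218, 28^4≡263, 28^8≡117, 28^16≡105, 28^32≡271, 28^64≡144 (mod 283).
28^71 = 28^(64+4+2+1) ≡ 157 (mod 283).
Check: 157² = 24649 ≡ 28 (mod 283). The two roots are 126 and 157.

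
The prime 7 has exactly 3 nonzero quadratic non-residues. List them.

Square k = 1,…,3 (k and 7−k give the same square):
1²=1, 2²=4, 3²≡2 (mod 7).
The residues are {1, 2, 4}; the non-residues are the remaining 3 nonzero classes.

3,5,6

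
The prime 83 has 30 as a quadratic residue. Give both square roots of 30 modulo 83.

14, 69

Since 83 ≡ 3 (mod 4), a square root of 30 is 30^((83+1)/4) = 30^21 mod 83.
Repeated squaring: 30^2≡70, 30^4≡3, 30^8≡9, 30^16≡81 (mod 83).
30^21 = 30^(16+4+1) ≡ 69 (mod 83).
Check: 69² = 4761 ≡ 30 (mod 83). The two roots are 14 and 69.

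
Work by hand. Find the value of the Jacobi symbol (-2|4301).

First reduce: -2 ≡ 4299 (mod 4301).
Reciprocity: 4299 ≡ 3 and 4301 ≡ 1 (mod 4), so (4299/4301) = +(4301/4299).
Reduce top mod 4299: now compute (2/4299).
Pull out 2: since 4299 ≡ 3 (mod 8), (2/4299) = -1.
Reached (1/4299) = 1. Collecting the sign flips along the way, the symbol is -1.

-1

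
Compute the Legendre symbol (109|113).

1

Reciprocity: 109 ≡ 1 and 113 ≡ 1 (mod 4), so (109/113) = +(113/109).
Reduce top mod 109: now compute (4/109).
Pull out 2^2: since 109 ≡ 5 (mod 8), (2/109) = -1, so (2/109)^2 = +1.
Reached (1/109) = 1. Collecting the sign flips along the way, the symbol is +1.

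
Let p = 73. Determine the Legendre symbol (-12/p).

Euler's criterion: (-12/73) ≡ 61^36 (mod 73).
61^2 ≡ 71 (mod 73)
61^4 ≡ 4 (mod 73)
61^8 ≡ 16 (mod 73)
61^16 ≡ 37 (mod 73)
61^32 ≡ 55 (mod 73)
61^36 = 61^(32+4) ≡ 1 (mod 73).
Result is 1, so (-12/73) = 1.

1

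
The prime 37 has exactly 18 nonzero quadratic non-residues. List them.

Square k = 1,…,18 (k and 37−k give the same square):
1²=1, 2²=4, 3²=9, 4²=16, 5²=25, 6²=36, 7²≡12, 8²≡27, 9²≡7, 10²≡26, 11²≡10, 12²≡33, 13²≡21, 14²≡11, 15²≡3, 16²≡34, 17²≡30, 18²≡28 (mod 37).
The residues are {1, 3, 4, 7, 9, 10, 11, 12, 16, 21, 25, 26, 27, 28, 30, 33, 34, 36}; the non-residues are the remaining 18 nonzero classes.

2, 5, 6, 8, 13, 14, 15, 17, 18, 19, 20, 22, 23, 24, 29, 31, 32, 35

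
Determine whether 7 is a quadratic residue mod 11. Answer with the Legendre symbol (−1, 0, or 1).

Reciprocity: 7 ≡ 3 and 11 ≡ 3 (mod 4), so (7/11) = −(11/7).
Reduce top mod 7: now compute (4/7).
Pull out 2^2: since 7 ≡ 7 (mod 8), (2/7) = +1, so (2/7)^2 = +1.
Reached (1/7) = 1. Collecting the sign flips along the way, the symbol is -1.

-1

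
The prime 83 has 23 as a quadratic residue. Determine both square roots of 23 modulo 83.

40, 43

Since 83 ≡ 3 (mod 4), a square root of 23 is 23^((83+1)/4) = 23^21 mod 83.
Repeated squaring: 23^2≡31, 23^4≡48, 23^8≡63, 23^16≡68 (mod 83).
23^21 = 23^(16+4+1) ≡ 40 (mod 83).
Check: 40² = 1600 ≡ 23 (mod 83). The two roots are 40 and 43.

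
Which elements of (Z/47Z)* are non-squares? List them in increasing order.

5, 10, 11, 13, 15, 19, 20, 22, 23, 26, 29, 30, 31, 33, 35, 38, 39, 40, 41, 43, 44, 45, 46

Square k = 1,…,23 (k and 47−k give the same square):
1²=1, 2²=4, 3²=9, 4²=16, 5²=25, 6²=36, 7²≡2, 8²≡17, 9²≡34, 10²≡6, 11²≡27, 12²≡3, 13²≡28, 14²≡8, 15²≡37, 16²≡21, 17²≡7, 18²≡42, 19²≡32, 20²≡24, 21²≡18, 22²≡14, 23²≡12 (mod 47).
The residues are {1, 2, 3, 4, 6, 7, 8, 9, 12, 14, 16, 17, 18, 21, 24, 25, 27, 28, 32, 34, 36, 37, 42}; the non-residues are the remaining 23 nonzero classes.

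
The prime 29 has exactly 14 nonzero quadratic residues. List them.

Square k = 1,…,14 (k and 29−k give the same square):
1²=1, 2²=4, 3²=9, 4²=16, 5²=25, 6²≡7, 7²≡20, 8²≡6, 9²≡23, 10²≡13, 11²≡5, 12²≡28, 13²≡24, 14²≡22 (mod 29).
So the quadratic residues mod 29 are {1, 4, 5, 6, 7, 9, 13, 16, 20, 22, 23, 24, 25, 28}.

1, 4, 5, 6, 7, 9, 13, 16, 20, 22, 23, 24, 25, 28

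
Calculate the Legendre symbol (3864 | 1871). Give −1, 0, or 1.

First reduce: 3864 ≡ 122 (mod 1871).
Pull out 2: since 1871 ≡ 7 (mod 8), (2/1871) = +1.
Reciprocity: 61 ≡ 1 and 1871 ≡ 3 (mod 4), so (61/1871) = +(1871/61).
Reduce top mod 61: now compute (41/61).
Reciprocity: 41 ≡ 1 and 61 ≡ 1 (mod 4), so (41/61) = +(61/41).
Reduce top mod 41: now compute (20/41).
Pull out 2^2: since 41 ≡ 1 (mod 8), (2/41) = +1, so (2/41)^2 = +1.
Reciprocity: 5 ≡ 1 and 41 ≡ 1 (mod 4), so (5/41) = +(41/5).
Reduce top mod 5: now compute (1/5).
Reached (1/5) = 1. Collecting the sign flips along the way, the symbol is +1.

1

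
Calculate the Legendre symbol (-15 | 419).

-1

First reduce: -15 ≡ 404 (mod 419).
Pull out 2^2: since 419 ≡ 3 (mod 8), (2/419) = -1, so (2/419)^2 = +1.
Reciprocity: 101 ≡ 1 and 419 ≡ 3 (mod 4), so (101/419) = +(419/101).
Reduce top mod 101: now compute (15/101).
Reciprocity: 15 ≡ 3 and 101 ≡ 1 (mod 4), so (15/101) = +(101/15).
Reduce top mod 15: now compute (11/15).
Reciprocity: 11 ≡ 3 and 15 ≡ 3 (mod 4), so (11/15) = −(15/11).
Reduce top mod 11: now compute (4/11).
Pull out 2^2: since 11 ≡ 3 (mod 8), (2/11) = -1, so (2/11)^2 = +1.
Reached (1/11) = 1. Collecting the sign flips along the way, the symbol is -1.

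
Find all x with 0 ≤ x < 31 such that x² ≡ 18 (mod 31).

Since 31 ≡ 3 (mod 4), a square root of 18 is 18^((31+1)/4) = 18^8 mod 31.
Repeated squaring: 18^2≡14, 18^4≡10, 18^8≡7 (mod 31).
18^8 = 18^(8) ≡ 7 (mod 31).
Check: 7² = 49 ≡ 18 (mod 31). The two roots are 7 and 24.

7, 24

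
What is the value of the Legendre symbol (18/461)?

Pull out 2: since 461 ≡ 5 (mod 8), (2/461) = -1.
Reciprocity: 9 ≡ 1 and 461 ≡ 1 (mod 4), so (9/461) = +(461/9).
Reduce top mod 9: now compute (2/9).
Pull out 2: since 9 ≡ 1 (mod 8), (2/9) = +1.
Reached (1/9) = 1. Collecting the sign flips along the way, the symbol is -1.

-1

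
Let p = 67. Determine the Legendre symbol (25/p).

Euler's criterion: (25/67) ≡ 25^33 (mod 67).
25^2 ≡ 22 (mod 67)
25^4 ≡ 15 (mod 67)
25^8 ≡ 24 (mod 67)
25^16 ≡ 40 (mod 67)
25^32 ≡ 59 (mod 67)
25^33 = 25^(32+1) ≡ 1 (mod 67).
Result is 1, so (25/67) = 1.

1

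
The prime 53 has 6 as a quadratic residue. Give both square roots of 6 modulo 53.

18, 35

53 ≡ 1 (mod 4), so we find a root by search.
Trying successive values, 18² = 324 ≡ 6 (mod 53). The other root is 53 − 18 = 35.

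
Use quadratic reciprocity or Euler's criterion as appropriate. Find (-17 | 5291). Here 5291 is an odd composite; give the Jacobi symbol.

-1

First reduce: -17 ≡ 5274 (mod 5291).
Pull out 2: since 5291 ≡ 3 (mod 8), (2/5291) = -1.
Reciprocity: 2637 ≡ 1 and 5291 ≡ 3 (mod 4), so (2637/5291) = +(5291/2637).
Reduce top mod 2637: now compute (17/2637).
Reciprocity: 17 ≡ 1 and 2637 ≡ 1 (mod 4), so (17/2637) = +(2637/17).
Reduce top mod 17: now compute (2/17).
Pull out 2: since 17 ≡ 1 (mod 8), (2/17) = +1.
Reached (1/17) = 1. Collecting the sign flips along the way, the symbol is -1.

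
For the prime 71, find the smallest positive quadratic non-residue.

(2/71) = +1, so 2 is a residue.
(3/71) = +1, so 3 is a residue.
(4/71) = +1, so 4 is a residue.
(5/71) = +1, so 5 is a residue.
(6/71) = +1, so 6 is a residue.
(7/71) = −1, so 7 is the smallest positive non-residue mod 71.

7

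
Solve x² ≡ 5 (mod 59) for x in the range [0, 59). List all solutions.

Since 59 ≡ 3 (mod 4), a square root of 5 is 5^((59+1)/4) = 5^15 mod 59.
Repeated squaring: 5^2≡25, 5^4≡35, 5^8≡45 (mod 59).
5^15 = 5^(8+4+2+1) ≡ 51 (mod 59).
Check: 51² = 2601 ≡ 5 (mod 59). The two roots are 8 and 51.

8, 51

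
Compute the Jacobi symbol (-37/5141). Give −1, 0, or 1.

-1

First reduce: -37 ≡ 5104 (mod 5141).
Pull out 2^4: since 5141 ≡ 5 (mod 8), (2/5141) = -1, so (2/5141)^4 = +1.
Reciprocity: 319 ≡ 3 and 5141 ≡ 1 (mod 4), so (319/5141) = +(5141/319).
Reduce top mod 319: now compute (37/319).
Reciprocity: 37 ≡ 1 and 319 ≡ 3 (mod 4), so (37/319) = +(319/37).
Reduce top mod 37: now compute (23/37).
Reciprocity: 23 ≡ 3 and 37 ≡ 1 (mod 4), so (23/37) = +(37/23).
Reduce top mod 23: now compute (14/23).
Pull out 2: since 23 ≡ 7 (mod 8), (2/23) = +1.
Reciprocity: 7 ≡ 3 and 23 ≡ 3 (mod 4), so (7/23) = −(23/7).
Reduce top mod 7: now compute (2/7).
Pull out 2: since 7 ≡ 7 (mod 8), (2/7) = +1.
Reached (1/7) = 1. Collecting the sign flips along the way, the symbol is -1.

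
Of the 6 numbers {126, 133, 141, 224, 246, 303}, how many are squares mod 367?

2

(126/367) = +1 → QR.
(133/367) = -1 → non-residue.
(141/367) = -1 → non-residue.
(224/367) = +1 → QR.
(246/367) = -1 → non-residue.
(303/367) = -1 → non-residue.
Total quadratic residues among the 6: 2.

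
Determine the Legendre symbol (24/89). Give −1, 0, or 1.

Pull out 2^3: since 89 ≡ 1 (mod 8), (2/89) = +1, so (2/89)^3 = +1.
Reciprocity: 3 ≡ 3 and 89 ≡ 1 (mod 4), so (3/89) = +(89/3).
Reduce top mod 3: now compute (2/3).
Pull out 2: since 3 ≡ 3 (mod 8), (2/3) = -1.
Reached (1/3) = 1. Collecting the sign flips along the way, the symbol is -1.

-1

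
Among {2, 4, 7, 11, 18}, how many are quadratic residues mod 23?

(2/23) = +1 → QR.
(4/23) = +1 → QR.
(7/23) = -1 → non-residue.
(11/23) = -1 → non-residue.
(18/23) = +1 → QR.
Total quadratic residues among the 5: 3.

3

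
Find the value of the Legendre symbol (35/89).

-1

Reciprocity: 35 ≡ 3 and 89 ≡ 1 (mod 4), so (35/89) = +(89/35).
Reduce top mod 35: now compute (19/35).
Reciprocity: 19 ≡ 3 and 35 ≡ 3 (mod 4), so (19/35) = −(35/19).
Reduce top mod 19: now compute (16/19).
Pull out 2^4: since 19 ≡ 3 (mod 8), (2/19) = -1, so (2/19)^4 = +1.
Reached (1/19) = 1. Collecting the sign flips along the way, the symbol is -1.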